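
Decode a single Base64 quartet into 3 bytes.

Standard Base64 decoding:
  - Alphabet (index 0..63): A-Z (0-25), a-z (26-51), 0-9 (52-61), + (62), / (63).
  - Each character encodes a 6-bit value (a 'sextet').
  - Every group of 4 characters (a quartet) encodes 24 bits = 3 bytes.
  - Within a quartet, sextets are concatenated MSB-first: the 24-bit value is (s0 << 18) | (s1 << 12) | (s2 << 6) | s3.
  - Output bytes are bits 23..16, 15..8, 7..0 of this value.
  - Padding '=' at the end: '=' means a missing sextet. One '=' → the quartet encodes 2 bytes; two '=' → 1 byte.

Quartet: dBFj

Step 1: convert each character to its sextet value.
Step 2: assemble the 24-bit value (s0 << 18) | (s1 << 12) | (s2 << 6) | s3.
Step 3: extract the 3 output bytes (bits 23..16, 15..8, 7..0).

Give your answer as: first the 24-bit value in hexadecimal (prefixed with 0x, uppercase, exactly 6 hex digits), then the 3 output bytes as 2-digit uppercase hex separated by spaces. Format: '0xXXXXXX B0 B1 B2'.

Answer: 0x741163 74 11 63

Derivation:
Sextets: d=29, B=1, F=5, j=35
24-bit: (29<<18) | (1<<12) | (5<<6) | 35
      = 0x740000 | 0x001000 | 0x000140 | 0x000023
      = 0x741163
Bytes: (v>>16)&0xFF=74, (v>>8)&0xFF=11, v&0xFF=63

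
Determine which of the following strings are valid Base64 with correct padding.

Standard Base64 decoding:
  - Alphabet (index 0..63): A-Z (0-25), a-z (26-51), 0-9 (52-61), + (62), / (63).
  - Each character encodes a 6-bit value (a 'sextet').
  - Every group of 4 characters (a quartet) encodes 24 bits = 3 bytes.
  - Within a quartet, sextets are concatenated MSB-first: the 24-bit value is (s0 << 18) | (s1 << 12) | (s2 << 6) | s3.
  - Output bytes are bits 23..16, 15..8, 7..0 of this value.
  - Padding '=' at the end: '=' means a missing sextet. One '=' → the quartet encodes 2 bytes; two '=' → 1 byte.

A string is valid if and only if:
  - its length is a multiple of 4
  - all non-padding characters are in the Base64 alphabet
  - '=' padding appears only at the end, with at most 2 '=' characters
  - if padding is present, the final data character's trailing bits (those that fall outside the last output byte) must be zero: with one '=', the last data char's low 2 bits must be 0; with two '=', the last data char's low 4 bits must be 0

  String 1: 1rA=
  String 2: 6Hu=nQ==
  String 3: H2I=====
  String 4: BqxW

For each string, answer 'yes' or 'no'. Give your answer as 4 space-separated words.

String 1: '1rA=' → valid
String 2: '6Hu=nQ==' → invalid (bad char(s): ['=']; '=' in middle)
String 3: 'H2I=====' → invalid (5 pad chars (max 2))
String 4: 'BqxW' → valid

Answer: yes no no yes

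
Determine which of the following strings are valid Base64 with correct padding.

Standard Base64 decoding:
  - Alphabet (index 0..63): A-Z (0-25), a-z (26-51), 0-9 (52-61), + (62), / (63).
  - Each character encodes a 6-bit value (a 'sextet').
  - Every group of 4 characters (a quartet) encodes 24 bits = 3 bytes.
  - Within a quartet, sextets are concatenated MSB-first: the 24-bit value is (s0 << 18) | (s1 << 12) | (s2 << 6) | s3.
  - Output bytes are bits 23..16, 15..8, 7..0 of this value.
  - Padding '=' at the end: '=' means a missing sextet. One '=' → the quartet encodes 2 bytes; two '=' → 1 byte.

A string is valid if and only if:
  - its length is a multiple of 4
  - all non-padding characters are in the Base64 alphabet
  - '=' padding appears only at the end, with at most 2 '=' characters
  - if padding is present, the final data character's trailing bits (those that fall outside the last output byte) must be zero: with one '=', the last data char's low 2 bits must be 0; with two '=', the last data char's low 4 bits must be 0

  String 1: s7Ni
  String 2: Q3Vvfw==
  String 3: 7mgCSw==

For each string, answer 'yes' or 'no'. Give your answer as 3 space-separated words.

Answer: yes yes yes

Derivation:
String 1: 's7Ni' → valid
String 2: 'Q3Vvfw==' → valid
String 3: '7mgCSw==' → valid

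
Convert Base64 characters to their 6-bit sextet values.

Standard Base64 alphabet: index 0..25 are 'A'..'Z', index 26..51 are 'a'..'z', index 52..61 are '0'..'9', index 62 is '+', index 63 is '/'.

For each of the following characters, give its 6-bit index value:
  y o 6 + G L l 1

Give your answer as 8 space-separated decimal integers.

Answer: 50 40 58 62 6 11 37 53

Derivation:
'y': a..z range, 26 + ord('y') − ord('a') = 50
'o': a..z range, 26 + ord('o') − ord('a') = 40
'6': 0..9 range, 52 + ord('6') − ord('0') = 58
'+': index 62
'G': A..Z range, ord('G') − ord('A') = 6
'L': A..Z range, ord('L') − ord('A') = 11
'l': a..z range, 26 + ord('l') − ord('a') = 37
'1': 0..9 range, 52 + ord('1') − ord('0') = 53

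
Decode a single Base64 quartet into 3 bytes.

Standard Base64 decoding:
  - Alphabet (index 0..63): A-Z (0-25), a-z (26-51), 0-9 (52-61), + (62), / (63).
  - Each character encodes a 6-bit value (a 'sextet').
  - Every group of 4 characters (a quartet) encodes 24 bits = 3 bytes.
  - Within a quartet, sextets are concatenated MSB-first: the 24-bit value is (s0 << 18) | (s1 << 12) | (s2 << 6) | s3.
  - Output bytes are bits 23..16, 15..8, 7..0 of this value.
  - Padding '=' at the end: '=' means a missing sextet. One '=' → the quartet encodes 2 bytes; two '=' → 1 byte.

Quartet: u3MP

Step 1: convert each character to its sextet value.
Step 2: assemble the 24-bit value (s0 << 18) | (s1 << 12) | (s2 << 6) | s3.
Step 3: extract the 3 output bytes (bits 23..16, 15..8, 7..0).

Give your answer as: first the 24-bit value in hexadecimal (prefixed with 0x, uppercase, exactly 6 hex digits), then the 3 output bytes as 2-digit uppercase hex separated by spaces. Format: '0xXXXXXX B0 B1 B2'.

Sextets: u=46, 3=55, M=12, P=15
24-bit: (46<<18) | (55<<12) | (12<<6) | 15
      = 0xB80000 | 0x037000 | 0x000300 | 0x00000F
      = 0xBB730F
Bytes: (v>>16)&0xFF=BB, (v>>8)&0xFF=73, v&0xFF=0F

Answer: 0xBB730F BB 73 0F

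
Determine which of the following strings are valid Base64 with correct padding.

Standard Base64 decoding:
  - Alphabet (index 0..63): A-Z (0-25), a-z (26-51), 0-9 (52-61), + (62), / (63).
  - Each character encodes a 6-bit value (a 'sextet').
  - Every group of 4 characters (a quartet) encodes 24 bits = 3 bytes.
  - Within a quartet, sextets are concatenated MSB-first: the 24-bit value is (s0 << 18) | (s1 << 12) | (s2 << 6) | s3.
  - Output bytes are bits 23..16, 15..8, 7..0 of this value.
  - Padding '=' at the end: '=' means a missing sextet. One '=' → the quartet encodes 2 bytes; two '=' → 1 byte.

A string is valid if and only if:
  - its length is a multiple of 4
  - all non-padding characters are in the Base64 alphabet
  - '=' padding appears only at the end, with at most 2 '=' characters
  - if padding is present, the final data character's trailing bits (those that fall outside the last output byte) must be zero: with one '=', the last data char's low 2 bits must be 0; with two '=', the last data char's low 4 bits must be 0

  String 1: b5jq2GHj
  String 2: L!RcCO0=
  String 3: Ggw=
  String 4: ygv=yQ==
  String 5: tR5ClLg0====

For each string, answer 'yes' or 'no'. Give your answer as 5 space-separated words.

Answer: yes no yes no no

Derivation:
String 1: 'b5jq2GHj' → valid
String 2: 'L!RcCO0=' → invalid (bad char(s): ['!'])
String 3: 'Ggw=' → valid
String 4: 'ygv=yQ==' → invalid (bad char(s): ['=']; '=' in middle)
String 5: 'tR5ClLg0====' → invalid (4 pad chars (max 2))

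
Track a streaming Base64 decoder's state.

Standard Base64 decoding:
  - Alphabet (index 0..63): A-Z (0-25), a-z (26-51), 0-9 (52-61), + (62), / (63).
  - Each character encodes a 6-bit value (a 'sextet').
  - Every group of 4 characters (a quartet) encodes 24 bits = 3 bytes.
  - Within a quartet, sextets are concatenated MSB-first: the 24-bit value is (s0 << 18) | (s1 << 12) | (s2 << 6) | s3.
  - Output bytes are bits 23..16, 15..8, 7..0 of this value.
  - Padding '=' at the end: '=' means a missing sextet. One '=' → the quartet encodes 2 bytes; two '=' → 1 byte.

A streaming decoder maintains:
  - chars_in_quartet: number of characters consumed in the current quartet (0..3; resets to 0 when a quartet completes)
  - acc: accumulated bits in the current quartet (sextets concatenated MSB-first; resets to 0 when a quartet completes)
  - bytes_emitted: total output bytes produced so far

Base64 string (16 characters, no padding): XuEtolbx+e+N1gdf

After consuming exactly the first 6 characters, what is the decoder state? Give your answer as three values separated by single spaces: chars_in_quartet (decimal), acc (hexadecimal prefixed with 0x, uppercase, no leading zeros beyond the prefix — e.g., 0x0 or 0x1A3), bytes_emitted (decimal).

Answer: 2 0xA25 3

Derivation:
After char 0 ('X'=23): chars_in_quartet=1 acc=0x17 bytes_emitted=0
After char 1 ('u'=46): chars_in_quartet=2 acc=0x5EE bytes_emitted=0
After char 2 ('E'=4): chars_in_quartet=3 acc=0x17B84 bytes_emitted=0
After char 3 ('t'=45): chars_in_quartet=4 acc=0x5EE12D -> emit 5E E1 2D, reset; bytes_emitted=3
After char 4 ('o'=40): chars_in_quartet=1 acc=0x28 bytes_emitted=3
After char 5 ('l'=37): chars_in_quartet=2 acc=0xA25 bytes_emitted=3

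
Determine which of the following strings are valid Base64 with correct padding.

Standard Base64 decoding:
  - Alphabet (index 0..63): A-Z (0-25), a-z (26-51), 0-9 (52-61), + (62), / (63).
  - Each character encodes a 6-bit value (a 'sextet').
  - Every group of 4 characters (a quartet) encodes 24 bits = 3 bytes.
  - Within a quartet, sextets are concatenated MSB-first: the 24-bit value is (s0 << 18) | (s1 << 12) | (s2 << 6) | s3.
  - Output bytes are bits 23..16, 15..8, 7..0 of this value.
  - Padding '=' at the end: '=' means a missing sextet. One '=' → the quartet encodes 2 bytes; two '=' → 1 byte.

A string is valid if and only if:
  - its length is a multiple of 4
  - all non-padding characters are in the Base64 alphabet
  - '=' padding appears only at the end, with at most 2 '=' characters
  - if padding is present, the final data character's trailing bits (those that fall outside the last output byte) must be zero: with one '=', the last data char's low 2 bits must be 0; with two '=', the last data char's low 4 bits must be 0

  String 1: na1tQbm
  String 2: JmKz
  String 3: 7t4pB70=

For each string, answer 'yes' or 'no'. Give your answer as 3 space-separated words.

String 1: 'na1tQbm' → invalid (len=7 not mult of 4)
String 2: 'JmKz' → valid
String 3: '7t4pB70=' → valid

Answer: no yes yes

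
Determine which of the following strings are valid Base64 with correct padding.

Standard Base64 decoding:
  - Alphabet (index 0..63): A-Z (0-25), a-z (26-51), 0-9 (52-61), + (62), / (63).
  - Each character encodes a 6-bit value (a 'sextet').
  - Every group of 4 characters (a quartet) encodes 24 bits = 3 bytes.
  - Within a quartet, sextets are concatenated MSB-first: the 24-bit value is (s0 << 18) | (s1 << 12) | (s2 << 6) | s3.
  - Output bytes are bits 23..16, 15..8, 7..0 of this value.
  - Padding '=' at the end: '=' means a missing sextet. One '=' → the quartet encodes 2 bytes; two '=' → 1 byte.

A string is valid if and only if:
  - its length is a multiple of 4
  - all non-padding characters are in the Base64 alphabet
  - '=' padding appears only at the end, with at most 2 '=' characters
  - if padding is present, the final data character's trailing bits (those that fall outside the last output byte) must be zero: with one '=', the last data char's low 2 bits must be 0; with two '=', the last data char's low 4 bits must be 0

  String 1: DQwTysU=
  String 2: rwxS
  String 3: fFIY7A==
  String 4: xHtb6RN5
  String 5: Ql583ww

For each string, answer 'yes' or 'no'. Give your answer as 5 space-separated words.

String 1: 'DQwTysU=' → valid
String 2: 'rwxS' → valid
String 3: 'fFIY7A==' → valid
String 4: 'xHtb6RN5' → valid
String 5: 'Ql583ww' → invalid (len=7 not mult of 4)

Answer: yes yes yes yes no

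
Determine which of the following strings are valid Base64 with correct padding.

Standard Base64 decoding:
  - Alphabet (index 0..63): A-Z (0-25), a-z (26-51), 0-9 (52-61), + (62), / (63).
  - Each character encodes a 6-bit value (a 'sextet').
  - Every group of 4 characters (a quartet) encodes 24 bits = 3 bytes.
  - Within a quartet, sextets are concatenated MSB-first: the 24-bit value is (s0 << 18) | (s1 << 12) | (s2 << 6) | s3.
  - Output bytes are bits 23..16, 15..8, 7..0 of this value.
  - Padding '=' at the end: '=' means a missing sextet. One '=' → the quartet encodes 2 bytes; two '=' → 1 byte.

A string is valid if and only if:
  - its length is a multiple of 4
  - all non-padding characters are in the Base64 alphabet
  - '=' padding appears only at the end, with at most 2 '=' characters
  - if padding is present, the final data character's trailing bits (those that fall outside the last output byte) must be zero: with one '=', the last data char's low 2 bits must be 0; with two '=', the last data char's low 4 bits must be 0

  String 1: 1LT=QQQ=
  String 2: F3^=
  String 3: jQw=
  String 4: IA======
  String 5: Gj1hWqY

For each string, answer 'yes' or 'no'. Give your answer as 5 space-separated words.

Answer: no no yes no no

Derivation:
String 1: '1LT=QQQ=' → invalid (bad char(s): ['=']; '=' in middle)
String 2: 'F3^=' → invalid (bad char(s): ['^'])
String 3: 'jQw=' → valid
String 4: 'IA======' → invalid (6 pad chars (max 2))
String 5: 'Gj1hWqY' → invalid (len=7 not mult of 4)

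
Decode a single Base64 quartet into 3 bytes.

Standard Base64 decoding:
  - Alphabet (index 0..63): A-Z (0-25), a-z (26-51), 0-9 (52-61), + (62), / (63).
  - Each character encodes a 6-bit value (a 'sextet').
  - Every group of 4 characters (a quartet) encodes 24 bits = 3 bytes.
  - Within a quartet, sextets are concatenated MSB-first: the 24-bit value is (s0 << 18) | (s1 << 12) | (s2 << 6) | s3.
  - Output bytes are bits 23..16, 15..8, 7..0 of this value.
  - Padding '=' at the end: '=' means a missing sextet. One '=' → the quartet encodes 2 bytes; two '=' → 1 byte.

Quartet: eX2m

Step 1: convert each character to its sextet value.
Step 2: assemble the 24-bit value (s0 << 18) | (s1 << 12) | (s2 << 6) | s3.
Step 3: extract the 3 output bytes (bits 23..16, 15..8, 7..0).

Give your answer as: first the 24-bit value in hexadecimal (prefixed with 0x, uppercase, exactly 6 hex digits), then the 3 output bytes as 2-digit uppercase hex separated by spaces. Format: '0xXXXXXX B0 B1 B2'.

Answer: 0x797DA6 79 7D A6

Derivation:
Sextets: e=30, X=23, 2=54, m=38
24-bit: (30<<18) | (23<<12) | (54<<6) | 38
      = 0x780000 | 0x017000 | 0x000D80 | 0x000026
      = 0x797DA6
Bytes: (v>>16)&0xFF=79, (v>>8)&0xFF=7D, v&0xFF=A6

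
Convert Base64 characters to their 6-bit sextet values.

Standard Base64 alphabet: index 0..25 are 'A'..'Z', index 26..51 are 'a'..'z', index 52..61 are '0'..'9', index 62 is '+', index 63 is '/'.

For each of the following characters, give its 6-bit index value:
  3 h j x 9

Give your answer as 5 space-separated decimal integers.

Answer: 55 33 35 49 61

Derivation:
'3': 0..9 range, 52 + ord('3') − ord('0') = 55
'h': a..z range, 26 + ord('h') − ord('a') = 33
'j': a..z range, 26 + ord('j') − ord('a') = 35
'x': a..z range, 26 + ord('x') − ord('a') = 49
'9': 0..9 range, 52 + ord('9') − ord('0') = 61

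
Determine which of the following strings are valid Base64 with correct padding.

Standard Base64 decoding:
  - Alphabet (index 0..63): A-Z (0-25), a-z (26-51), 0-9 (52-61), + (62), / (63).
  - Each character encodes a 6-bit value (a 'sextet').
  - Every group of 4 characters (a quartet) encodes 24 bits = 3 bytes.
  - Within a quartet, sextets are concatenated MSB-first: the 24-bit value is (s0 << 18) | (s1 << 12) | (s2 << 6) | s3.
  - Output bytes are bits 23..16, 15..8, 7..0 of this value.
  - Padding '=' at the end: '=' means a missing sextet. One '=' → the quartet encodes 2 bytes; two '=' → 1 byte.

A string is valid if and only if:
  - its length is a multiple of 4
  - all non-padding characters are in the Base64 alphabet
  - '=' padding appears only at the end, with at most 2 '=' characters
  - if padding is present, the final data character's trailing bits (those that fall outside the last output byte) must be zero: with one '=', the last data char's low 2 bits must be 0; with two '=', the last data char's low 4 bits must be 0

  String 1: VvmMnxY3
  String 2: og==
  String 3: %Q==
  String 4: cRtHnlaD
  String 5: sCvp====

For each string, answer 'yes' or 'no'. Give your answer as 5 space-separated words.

Answer: yes yes no yes no

Derivation:
String 1: 'VvmMnxY3' → valid
String 2: 'og==' → valid
String 3: '%Q==' → invalid (bad char(s): ['%'])
String 4: 'cRtHnlaD' → valid
String 5: 'sCvp====' → invalid (4 pad chars (max 2))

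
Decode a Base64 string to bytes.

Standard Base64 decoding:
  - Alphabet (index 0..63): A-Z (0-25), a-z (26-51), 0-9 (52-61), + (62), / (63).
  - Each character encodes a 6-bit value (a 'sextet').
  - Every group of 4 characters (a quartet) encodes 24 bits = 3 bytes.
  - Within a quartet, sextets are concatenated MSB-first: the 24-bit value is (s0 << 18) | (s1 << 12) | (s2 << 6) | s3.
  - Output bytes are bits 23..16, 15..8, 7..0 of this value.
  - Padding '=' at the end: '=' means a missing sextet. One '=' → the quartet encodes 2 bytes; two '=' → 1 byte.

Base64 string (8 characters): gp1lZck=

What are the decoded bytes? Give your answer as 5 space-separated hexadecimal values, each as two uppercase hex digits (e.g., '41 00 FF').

Answer: 82 9D 65 65 C9

Derivation:
After char 0 ('g'=32): chars_in_quartet=1 acc=0x20 bytes_emitted=0
After char 1 ('p'=41): chars_in_quartet=2 acc=0x829 bytes_emitted=0
After char 2 ('1'=53): chars_in_quartet=3 acc=0x20A75 bytes_emitted=0
After char 3 ('l'=37): chars_in_quartet=4 acc=0x829D65 -> emit 82 9D 65, reset; bytes_emitted=3
After char 4 ('Z'=25): chars_in_quartet=1 acc=0x19 bytes_emitted=3
After char 5 ('c'=28): chars_in_quartet=2 acc=0x65C bytes_emitted=3
After char 6 ('k'=36): chars_in_quartet=3 acc=0x19724 bytes_emitted=3
Padding '=': partial quartet acc=0x19724 -> emit 65 C9; bytes_emitted=5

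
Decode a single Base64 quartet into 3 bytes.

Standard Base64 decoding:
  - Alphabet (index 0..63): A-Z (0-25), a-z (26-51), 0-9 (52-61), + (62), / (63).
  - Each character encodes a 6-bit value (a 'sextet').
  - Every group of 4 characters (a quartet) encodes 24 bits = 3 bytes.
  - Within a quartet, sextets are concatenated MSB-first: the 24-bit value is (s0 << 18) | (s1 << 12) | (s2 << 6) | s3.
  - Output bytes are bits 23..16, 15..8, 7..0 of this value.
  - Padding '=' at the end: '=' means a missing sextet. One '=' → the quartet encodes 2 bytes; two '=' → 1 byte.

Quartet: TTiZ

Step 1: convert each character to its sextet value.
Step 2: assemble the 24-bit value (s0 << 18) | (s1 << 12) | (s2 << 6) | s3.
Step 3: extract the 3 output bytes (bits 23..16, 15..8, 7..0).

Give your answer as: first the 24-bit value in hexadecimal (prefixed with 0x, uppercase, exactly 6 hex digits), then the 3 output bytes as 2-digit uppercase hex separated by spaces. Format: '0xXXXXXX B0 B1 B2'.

Answer: 0x4D3899 4D 38 99

Derivation:
Sextets: T=19, T=19, i=34, Z=25
24-bit: (19<<18) | (19<<12) | (34<<6) | 25
      = 0x4C0000 | 0x013000 | 0x000880 | 0x000019
      = 0x4D3899
Bytes: (v>>16)&0xFF=4D, (v>>8)&0xFF=38, v&0xFF=99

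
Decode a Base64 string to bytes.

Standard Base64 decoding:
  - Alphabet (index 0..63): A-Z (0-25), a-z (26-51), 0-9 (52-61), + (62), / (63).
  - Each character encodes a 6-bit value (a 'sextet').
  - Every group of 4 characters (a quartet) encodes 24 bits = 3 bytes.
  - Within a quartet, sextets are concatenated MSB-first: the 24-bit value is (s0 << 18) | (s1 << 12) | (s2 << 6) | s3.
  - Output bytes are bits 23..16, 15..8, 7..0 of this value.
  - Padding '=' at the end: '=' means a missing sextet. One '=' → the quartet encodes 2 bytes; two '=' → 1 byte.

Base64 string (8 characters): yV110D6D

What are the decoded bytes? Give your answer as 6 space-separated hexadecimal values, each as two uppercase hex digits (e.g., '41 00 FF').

After char 0 ('y'=50): chars_in_quartet=1 acc=0x32 bytes_emitted=0
After char 1 ('V'=21): chars_in_quartet=2 acc=0xC95 bytes_emitted=0
After char 2 ('1'=53): chars_in_quartet=3 acc=0x32575 bytes_emitted=0
After char 3 ('1'=53): chars_in_quartet=4 acc=0xC95D75 -> emit C9 5D 75, reset; bytes_emitted=3
After char 4 ('0'=52): chars_in_quartet=1 acc=0x34 bytes_emitted=3
After char 5 ('D'=3): chars_in_quartet=2 acc=0xD03 bytes_emitted=3
After char 6 ('6'=58): chars_in_quartet=3 acc=0x340FA bytes_emitted=3
After char 7 ('D'=3): chars_in_quartet=4 acc=0xD03E83 -> emit D0 3E 83, reset; bytes_emitted=6

Answer: C9 5D 75 D0 3E 83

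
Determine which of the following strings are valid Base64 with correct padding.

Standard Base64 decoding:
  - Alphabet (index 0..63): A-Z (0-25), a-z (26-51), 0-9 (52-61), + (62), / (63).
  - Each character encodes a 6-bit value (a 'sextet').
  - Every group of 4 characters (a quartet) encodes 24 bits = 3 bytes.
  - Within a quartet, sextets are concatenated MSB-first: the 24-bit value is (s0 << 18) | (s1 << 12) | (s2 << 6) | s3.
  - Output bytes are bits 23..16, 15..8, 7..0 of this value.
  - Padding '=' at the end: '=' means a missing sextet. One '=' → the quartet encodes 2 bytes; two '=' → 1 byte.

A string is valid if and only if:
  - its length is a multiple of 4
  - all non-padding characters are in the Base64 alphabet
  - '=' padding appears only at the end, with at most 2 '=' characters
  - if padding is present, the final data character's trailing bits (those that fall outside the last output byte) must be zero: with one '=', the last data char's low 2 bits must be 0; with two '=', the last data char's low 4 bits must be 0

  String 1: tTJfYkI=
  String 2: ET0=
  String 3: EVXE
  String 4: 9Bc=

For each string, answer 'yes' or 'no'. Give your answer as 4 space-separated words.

String 1: 'tTJfYkI=' → valid
String 2: 'ET0=' → valid
String 3: 'EVXE' → valid
String 4: '9Bc=' → valid

Answer: yes yes yes yes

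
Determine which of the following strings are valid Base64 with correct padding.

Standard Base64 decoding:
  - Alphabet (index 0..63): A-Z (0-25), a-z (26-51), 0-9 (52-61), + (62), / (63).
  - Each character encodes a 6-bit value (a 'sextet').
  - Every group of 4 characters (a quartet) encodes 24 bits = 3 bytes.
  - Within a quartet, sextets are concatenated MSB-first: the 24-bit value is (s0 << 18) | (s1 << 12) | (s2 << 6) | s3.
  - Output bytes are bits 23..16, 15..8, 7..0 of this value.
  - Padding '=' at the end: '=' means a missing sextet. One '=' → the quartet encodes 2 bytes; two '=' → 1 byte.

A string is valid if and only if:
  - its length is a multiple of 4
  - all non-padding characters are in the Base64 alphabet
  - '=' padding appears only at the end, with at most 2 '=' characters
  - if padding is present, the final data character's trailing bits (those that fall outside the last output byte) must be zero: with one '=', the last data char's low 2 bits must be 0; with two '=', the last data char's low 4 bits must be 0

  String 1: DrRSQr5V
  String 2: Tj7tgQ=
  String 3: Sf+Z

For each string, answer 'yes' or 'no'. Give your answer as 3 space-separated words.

Answer: yes no yes

Derivation:
String 1: 'DrRSQr5V' → valid
String 2: 'Tj7tgQ=' → invalid (len=7 not mult of 4)
String 3: 'Sf+Z' → valid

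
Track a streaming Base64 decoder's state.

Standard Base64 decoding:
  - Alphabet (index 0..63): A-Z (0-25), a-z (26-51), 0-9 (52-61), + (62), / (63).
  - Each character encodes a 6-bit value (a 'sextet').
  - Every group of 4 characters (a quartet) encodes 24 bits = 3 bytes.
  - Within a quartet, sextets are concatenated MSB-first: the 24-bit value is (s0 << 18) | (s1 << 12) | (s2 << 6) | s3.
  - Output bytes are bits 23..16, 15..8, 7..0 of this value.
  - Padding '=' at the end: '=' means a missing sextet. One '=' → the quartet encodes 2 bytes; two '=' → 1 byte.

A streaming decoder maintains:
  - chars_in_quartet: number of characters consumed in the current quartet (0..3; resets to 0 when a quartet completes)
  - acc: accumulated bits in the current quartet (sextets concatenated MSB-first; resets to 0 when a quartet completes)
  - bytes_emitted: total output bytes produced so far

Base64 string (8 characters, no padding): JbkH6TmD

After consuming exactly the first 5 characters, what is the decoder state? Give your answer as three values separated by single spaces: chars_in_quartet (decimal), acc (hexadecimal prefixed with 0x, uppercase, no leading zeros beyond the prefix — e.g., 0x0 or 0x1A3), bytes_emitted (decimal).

Answer: 1 0x3A 3

Derivation:
After char 0 ('J'=9): chars_in_quartet=1 acc=0x9 bytes_emitted=0
After char 1 ('b'=27): chars_in_quartet=2 acc=0x25B bytes_emitted=0
After char 2 ('k'=36): chars_in_quartet=3 acc=0x96E4 bytes_emitted=0
After char 3 ('H'=7): chars_in_quartet=4 acc=0x25B907 -> emit 25 B9 07, reset; bytes_emitted=3
After char 4 ('6'=58): chars_in_quartet=1 acc=0x3A bytes_emitted=3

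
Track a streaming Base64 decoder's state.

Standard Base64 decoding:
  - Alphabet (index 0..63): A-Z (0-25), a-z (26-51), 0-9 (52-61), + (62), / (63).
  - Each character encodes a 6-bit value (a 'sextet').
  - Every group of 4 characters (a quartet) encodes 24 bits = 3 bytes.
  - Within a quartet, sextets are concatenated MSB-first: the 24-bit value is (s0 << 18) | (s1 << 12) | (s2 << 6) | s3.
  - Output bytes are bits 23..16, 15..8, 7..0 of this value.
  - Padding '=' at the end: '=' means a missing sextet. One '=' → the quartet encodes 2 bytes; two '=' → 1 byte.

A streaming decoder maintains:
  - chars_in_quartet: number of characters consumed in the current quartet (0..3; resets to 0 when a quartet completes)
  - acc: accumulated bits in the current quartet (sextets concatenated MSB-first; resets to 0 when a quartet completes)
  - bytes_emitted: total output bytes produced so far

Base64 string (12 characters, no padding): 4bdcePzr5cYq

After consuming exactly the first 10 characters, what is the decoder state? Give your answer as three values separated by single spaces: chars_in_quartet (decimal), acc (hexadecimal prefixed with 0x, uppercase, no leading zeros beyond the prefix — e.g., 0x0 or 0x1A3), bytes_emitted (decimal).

Answer: 2 0xE5C 6

Derivation:
After char 0 ('4'=56): chars_in_quartet=1 acc=0x38 bytes_emitted=0
After char 1 ('b'=27): chars_in_quartet=2 acc=0xE1B bytes_emitted=0
After char 2 ('d'=29): chars_in_quartet=3 acc=0x386DD bytes_emitted=0
After char 3 ('c'=28): chars_in_quartet=4 acc=0xE1B75C -> emit E1 B7 5C, reset; bytes_emitted=3
After char 4 ('e'=30): chars_in_quartet=1 acc=0x1E bytes_emitted=3
After char 5 ('P'=15): chars_in_quartet=2 acc=0x78F bytes_emitted=3
After char 6 ('z'=51): chars_in_quartet=3 acc=0x1E3F3 bytes_emitted=3
After char 7 ('r'=43): chars_in_quartet=4 acc=0x78FCEB -> emit 78 FC EB, reset; bytes_emitted=6
After char 8 ('5'=57): chars_in_quartet=1 acc=0x39 bytes_emitted=6
After char 9 ('c'=28): chars_in_quartet=2 acc=0xE5C bytes_emitted=6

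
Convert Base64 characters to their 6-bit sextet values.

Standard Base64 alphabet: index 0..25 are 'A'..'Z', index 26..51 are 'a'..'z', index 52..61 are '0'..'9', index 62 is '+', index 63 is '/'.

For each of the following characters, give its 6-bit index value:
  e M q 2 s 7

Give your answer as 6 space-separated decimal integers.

'e': a..z range, 26 + ord('e') − ord('a') = 30
'M': A..Z range, ord('M') − ord('A') = 12
'q': a..z range, 26 + ord('q') − ord('a') = 42
'2': 0..9 range, 52 + ord('2') − ord('0') = 54
's': a..z range, 26 + ord('s') − ord('a') = 44
'7': 0..9 range, 52 + ord('7') − ord('0') = 59

Answer: 30 12 42 54 44 59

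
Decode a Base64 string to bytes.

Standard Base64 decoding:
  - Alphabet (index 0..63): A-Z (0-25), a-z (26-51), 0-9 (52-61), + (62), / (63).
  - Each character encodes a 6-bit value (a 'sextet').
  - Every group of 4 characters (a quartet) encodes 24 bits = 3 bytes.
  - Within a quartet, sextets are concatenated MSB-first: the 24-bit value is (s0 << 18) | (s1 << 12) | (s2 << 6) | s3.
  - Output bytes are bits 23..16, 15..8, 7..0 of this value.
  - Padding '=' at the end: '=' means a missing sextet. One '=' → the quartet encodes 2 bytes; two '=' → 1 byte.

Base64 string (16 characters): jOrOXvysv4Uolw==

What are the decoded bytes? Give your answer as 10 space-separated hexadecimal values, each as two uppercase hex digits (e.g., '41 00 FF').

After char 0 ('j'=35): chars_in_quartet=1 acc=0x23 bytes_emitted=0
After char 1 ('O'=14): chars_in_quartet=2 acc=0x8CE bytes_emitted=0
After char 2 ('r'=43): chars_in_quartet=3 acc=0x233AB bytes_emitted=0
After char 3 ('O'=14): chars_in_quartet=4 acc=0x8CEACE -> emit 8C EA CE, reset; bytes_emitted=3
After char 4 ('X'=23): chars_in_quartet=1 acc=0x17 bytes_emitted=3
After char 5 ('v'=47): chars_in_quartet=2 acc=0x5EF bytes_emitted=3
After char 6 ('y'=50): chars_in_quartet=3 acc=0x17BF2 bytes_emitted=3
After char 7 ('s'=44): chars_in_quartet=4 acc=0x5EFCAC -> emit 5E FC AC, reset; bytes_emitted=6
After char 8 ('v'=47): chars_in_quartet=1 acc=0x2F bytes_emitted=6
After char 9 ('4'=56): chars_in_quartet=2 acc=0xBF8 bytes_emitted=6
After char 10 ('U'=20): chars_in_quartet=3 acc=0x2FE14 bytes_emitted=6
After char 11 ('o'=40): chars_in_quartet=4 acc=0xBF8528 -> emit BF 85 28, reset; bytes_emitted=9
After char 12 ('l'=37): chars_in_quartet=1 acc=0x25 bytes_emitted=9
After char 13 ('w'=48): chars_in_quartet=2 acc=0x970 bytes_emitted=9
Padding '==': partial quartet acc=0x970 -> emit 97; bytes_emitted=10

Answer: 8C EA CE 5E FC AC BF 85 28 97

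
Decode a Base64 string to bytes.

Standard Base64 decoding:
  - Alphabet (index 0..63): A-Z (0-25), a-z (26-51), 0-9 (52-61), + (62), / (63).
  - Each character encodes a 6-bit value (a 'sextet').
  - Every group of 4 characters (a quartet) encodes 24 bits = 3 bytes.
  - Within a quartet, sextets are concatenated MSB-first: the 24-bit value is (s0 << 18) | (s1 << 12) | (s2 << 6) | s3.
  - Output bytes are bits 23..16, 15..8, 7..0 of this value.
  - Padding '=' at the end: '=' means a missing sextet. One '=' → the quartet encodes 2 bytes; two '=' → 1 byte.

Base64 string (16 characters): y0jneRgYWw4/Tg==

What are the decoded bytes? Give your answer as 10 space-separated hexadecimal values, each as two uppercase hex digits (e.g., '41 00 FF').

After char 0 ('y'=50): chars_in_quartet=1 acc=0x32 bytes_emitted=0
After char 1 ('0'=52): chars_in_quartet=2 acc=0xCB4 bytes_emitted=0
After char 2 ('j'=35): chars_in_quartet=3 acc=0x32D23 bytes_emitted=0
After char 3 ('n'=39): chars_in_quartet=4 acc=0xCB48E7 -> emit CB 48 E7, reset; bytes_emitted=3
After char 4 ('e'=30): chars_in_quartet=1 acc=0x1E bytes_emitted=3
After char 5 ('R'=17): chars_in_quartet=2 acc=0x791 bytes_emitted=3
After char 6 ('g'=32): chars_in_quartet=3 acc=0x1E460 bytes_emitted=3
After char 7 ('Y'=24): chars_in_quartet=4 acc=0x791818 -> emit 79 18 18, reset; bytes_emitted=6
After char 8 ('W'=22): chars_in_quartet=1 acc=0x16 bytes_emitted=6
After char 9 ('w'=48): chars_in_quartet=2 acc=0x5B0 bytes_emitted=6
After char 10 ('4'=56): chars_in_quartet=3 acc=0x16C38 bytes_emitted=6
After char 11 ('/'=63): chars_in_quartet=4 acc=0x5B0E3F -> emit 5B 0E 3F, reset; bytes_emitted=9
After char 12 ('T'=19): chars_in_quartet=1 acc=0x13 bytes_emitted=9
After char 13 ('g'=32): chars_in_quartet=2 acc=0x4E0 bytes_emitted=9
Padding '==': partial quartet acc=0x4E0 -> emit 4E; bytes_emitted=10

Answer: CB 48 E7 79 18 18 5B 0E 3F 4E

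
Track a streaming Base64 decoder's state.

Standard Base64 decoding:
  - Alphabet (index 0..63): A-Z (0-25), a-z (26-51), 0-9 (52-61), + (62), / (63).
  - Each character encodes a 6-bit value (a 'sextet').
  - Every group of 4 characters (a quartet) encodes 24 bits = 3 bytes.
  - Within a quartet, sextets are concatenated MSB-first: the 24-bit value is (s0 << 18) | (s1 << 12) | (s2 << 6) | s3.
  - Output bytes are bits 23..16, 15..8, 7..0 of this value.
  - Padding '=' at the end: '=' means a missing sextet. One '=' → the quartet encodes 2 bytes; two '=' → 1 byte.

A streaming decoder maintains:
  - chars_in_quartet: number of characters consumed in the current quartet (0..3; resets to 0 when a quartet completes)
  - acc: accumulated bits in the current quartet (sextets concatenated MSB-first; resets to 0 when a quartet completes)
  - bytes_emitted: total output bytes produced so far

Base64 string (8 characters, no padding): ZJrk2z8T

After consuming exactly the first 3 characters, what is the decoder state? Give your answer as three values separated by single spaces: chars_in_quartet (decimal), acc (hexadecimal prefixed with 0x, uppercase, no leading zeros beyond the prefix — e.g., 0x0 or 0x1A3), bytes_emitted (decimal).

Answer: 3 0x1926B 0

Derivation:
After char 0 ('Z'=25): chars_in_quartet=1 acc=0x19 bytes_emitted=0
After char 1 ('J'=9): chars_in_quartet=2 acc=0x649 bytes_emitted=0
After char 2 ('r'=43): chars_in_quartet=3 acc=0x1926B bytes_emitted=0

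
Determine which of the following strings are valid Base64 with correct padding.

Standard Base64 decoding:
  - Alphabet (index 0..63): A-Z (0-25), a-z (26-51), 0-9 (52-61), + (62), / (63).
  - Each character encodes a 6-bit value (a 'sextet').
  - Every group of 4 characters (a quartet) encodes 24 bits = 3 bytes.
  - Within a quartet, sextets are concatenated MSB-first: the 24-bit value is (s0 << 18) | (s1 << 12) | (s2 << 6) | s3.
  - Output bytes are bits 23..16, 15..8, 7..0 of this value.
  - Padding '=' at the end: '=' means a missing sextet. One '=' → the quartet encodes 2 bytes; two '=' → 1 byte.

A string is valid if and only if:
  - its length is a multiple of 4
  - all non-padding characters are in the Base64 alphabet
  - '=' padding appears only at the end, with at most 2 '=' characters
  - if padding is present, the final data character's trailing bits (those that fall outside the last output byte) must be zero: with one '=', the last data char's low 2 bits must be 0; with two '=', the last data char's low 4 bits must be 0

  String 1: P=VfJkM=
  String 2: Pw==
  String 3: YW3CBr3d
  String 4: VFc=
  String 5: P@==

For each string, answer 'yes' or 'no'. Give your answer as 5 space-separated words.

Answer: no yes yes yes no

Derivation:
String 1: 'P=VfJkM=' → invalid (bad char(s): ['=']; '=' in middle)
String 2: 'Pw==' → valid
String 3: 'YW3CBr3d' → valid
String 4: 'VFc=' → valid
String 5: 'P@==' → invalid (bad char(s): ['@'])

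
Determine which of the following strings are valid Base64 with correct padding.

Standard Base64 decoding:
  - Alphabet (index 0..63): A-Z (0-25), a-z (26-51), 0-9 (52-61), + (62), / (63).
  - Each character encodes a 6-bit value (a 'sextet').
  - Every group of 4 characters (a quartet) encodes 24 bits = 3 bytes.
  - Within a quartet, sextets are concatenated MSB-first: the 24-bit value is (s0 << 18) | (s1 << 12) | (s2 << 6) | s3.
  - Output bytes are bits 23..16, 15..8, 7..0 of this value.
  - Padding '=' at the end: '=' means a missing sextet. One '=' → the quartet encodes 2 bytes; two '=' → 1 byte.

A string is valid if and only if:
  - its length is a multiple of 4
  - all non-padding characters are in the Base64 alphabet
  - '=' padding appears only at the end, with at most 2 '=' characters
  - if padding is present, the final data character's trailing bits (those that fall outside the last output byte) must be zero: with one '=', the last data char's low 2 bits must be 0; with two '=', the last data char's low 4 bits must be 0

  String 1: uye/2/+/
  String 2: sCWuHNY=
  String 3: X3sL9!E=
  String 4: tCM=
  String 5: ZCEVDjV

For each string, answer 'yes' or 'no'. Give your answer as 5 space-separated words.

Answer: yes yes no yes no

Derivation:
String 1: 'uye/2/+/' → valid
String 2: 'sCWuHNY=' → valid
String 3: 'X3sL9!E=' → invalid (bad char(s): ['!'])
String 4: 'tCM=' → valid
String 5: 'ZCEVDjV' → invalid (len=7 not mult of 4)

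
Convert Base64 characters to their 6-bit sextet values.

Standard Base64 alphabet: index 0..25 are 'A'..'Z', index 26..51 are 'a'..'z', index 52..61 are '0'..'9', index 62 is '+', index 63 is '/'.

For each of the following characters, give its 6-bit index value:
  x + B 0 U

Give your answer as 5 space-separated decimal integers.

'x': a..z range, 26 + ord('x') − ord('a') = 49
'+': index 62
'B': A..Z range, ord('B') − ord('A') = 1
'0': 0..9 range, 52 + ord('0') − ord('0') = 52
'U': A..Z range, ord('U') − ord('A') = 20

Answer: 49 62 1 52 20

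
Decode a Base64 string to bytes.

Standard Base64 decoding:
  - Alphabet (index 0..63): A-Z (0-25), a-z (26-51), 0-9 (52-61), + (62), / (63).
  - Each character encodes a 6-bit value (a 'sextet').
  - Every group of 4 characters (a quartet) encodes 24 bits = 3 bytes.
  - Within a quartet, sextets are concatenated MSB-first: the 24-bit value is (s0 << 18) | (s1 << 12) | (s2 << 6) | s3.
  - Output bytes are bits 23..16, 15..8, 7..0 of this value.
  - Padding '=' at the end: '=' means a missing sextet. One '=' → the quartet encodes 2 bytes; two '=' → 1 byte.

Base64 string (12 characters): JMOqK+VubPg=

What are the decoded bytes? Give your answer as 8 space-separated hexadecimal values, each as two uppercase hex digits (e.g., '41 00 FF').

After char 0 ('J'=9): chars_in_quartet=1 acc=0x9 bytes_emitted=0
After char 1 ('M'=12): chars_in_quartet=2 acc=0x24C bytes_emitted=0
After char 2 ('O'=14): chars_in_quartet=3 acc=0x930E bytes_emitted=0
After char 3 ('q'=42): chars_in_quartet=4 acc=0x24C3AA -> emit 24 C3 AA, reset; bytes_emitted=3
After char 4 ('K'=10): chars_in_quartet=1 acc=0xA bytes_emitted=3
After char 5 ('+'=62): chars_in_quartet=2 acc=0x2BE bytes_emitted=3
After char 6 ('V'=21): chars_in_quartet=3 acc=0xAF95 bytes_emitted=3
After char 7 ('u'=46): chars_in_quartet=4 acc=0x2BE56E -> emit 2B E5 6E, reset; bytes_emitted=6
After char 8 ('b'=27): chars_in_quartet=1 acc=0x1B bytes_emitted=6
After char 9 ('P'=15): chars_in_quartet=2 acc=0x6CF bytes_emitted=6
After char 10 ('g'=32): chars_in_quartet=3 acc=0x1B3E0 bytes_emitted=6
Padding '=': partial quartet acc=0x1B3E0 -> emit 6C F8; bytes_emitted=8

Answer: 24 C3 AA 2B E5 6E 6C F8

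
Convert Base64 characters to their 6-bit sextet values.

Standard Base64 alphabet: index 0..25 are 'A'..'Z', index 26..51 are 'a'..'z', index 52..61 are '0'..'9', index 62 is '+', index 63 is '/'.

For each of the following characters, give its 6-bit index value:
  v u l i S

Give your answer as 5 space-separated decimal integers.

Answer: 47 46 37 34 18

Derivation:
'v': a..z range, 26 + ord('v') − ord('a') = 47
'u': a..z range, 26 + ord('u') − ord('a') = 46
'l': a..z range, 26 + ord('l') − ord('a') = 37
'i': a..z range, 26 + ord('i') − ord('a') = 34
'S': A..Z range, ord('S') − ord('A') = 18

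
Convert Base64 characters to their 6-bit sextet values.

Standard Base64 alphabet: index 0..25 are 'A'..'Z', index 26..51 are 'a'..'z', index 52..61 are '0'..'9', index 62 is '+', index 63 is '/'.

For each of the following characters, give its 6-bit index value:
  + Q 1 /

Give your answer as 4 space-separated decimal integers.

'+': index 62
'Q': A..Z range, ord('Q') − ord('A') = 16
'1': 0..9 range, 52 + ord('1') − ord('0') = 53
'/': index 63

Answer: 62 16 53 63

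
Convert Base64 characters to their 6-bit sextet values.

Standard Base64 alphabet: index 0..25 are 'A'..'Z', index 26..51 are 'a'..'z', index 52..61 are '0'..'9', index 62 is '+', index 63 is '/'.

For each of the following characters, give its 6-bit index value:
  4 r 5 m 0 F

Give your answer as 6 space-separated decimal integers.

'4': 0..9 range, 52 + ord('4') − ord('0') = 56
'r': a..z range, 26 + ord('r') − ord('a') = 43
'5': 0..9 range, 52 + ord('5') − ord('0') = 57
'm': a..z range, 26 + ord('m') − ord('a') = 38
'0': 0..9 range, 52 + ord('0') − ord('0') = 52
'F': A..Z range, ord('F') − ord('A') = 5

Answer: 56 43 57 38 52 5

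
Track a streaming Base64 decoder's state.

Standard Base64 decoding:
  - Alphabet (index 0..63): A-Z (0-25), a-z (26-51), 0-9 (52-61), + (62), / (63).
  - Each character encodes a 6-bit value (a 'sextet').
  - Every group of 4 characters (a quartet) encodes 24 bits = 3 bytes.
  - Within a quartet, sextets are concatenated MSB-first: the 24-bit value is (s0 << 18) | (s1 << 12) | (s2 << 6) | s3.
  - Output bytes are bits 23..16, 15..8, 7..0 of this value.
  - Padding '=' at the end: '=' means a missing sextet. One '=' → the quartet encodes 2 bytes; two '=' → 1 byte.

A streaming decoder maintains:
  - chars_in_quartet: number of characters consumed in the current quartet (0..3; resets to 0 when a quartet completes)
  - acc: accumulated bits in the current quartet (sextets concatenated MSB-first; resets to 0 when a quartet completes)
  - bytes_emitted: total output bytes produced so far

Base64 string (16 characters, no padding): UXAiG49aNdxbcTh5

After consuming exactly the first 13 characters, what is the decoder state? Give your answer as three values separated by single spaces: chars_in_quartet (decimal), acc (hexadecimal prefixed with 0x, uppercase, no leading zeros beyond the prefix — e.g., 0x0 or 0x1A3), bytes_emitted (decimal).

After char 0 ('U'=20): chars_in_quartet=1 acc=0x14 bytes_emitted=0
After char 1 ('X'=23): chars_in_quartet=2 acc=0x517 bytes_emitted=0
After char 2 ('A'=0): chars_in_quartet=3 acc=0x145C0 bytes_emitted=0
After char 3 ('i'=34): chars_in_quartet=4 acc=0x517022 -> emit 51 70 22, reset; bytes_emitted=3
After char 4 ('G'=6): chars_in_quartet=1 acc=0x6 bytes_emitted=3
After char 5 ('4'=56): chars_in_quartet=2 acc=0x1B8 bytes_emitted=3
After char 6 ('9'=61): chars_in_quartet=3 acc=0x6E3D bytes_emitted=3
After char 7 ('a'=26): chars_in_quartet=4 acc=0x1B8F5A -> emit 1B 8F 5A, reset; bytes_emitted=6
After char 8 ('N'=13): chars_in_quartet=1 acc=0xD bytes_emitted=6
After char 9 ('d'=29): chars_in_quartet=2 acc=0x35D bytes_emitted=6
After char 10 ('x'=49): chars_in_quartet=3 acc=0xD771 bytes_emitted=6
After char 11 ('b'=27): chars_in_quartet=4 acc=0x35DC5B -> emit 35 DC 5B, reset; bytes_emitted=9
After char 12 ('c'=28): chars_in_quartet=1 acc=0x1C bytes_emitted=9

Answer: 1 0x1C 9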